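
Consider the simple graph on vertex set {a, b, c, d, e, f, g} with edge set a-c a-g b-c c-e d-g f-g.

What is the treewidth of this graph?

A width-1 tree decomposition is:
Bags: B1 = {a, g}  B2 = {a, c}  B3 = {d, g}  B4 = {f, g}  B5 = {c, e}  B6 = {b, c}
Tree: B1–B2, B1–B3, B1–B4, B2–B5, B5–B6
Every bag has size at most 2, so the width is 2 − 1 = 1 and tw(G) ≤ 1. G has an edge, so its treewidth is at least 1. Combining the bounds, tw(G) = 1.

1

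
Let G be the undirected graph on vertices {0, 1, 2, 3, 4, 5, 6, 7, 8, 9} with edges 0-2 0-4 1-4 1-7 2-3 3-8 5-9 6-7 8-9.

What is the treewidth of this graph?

A width-1 tree decomposition is:
Bags: B1 = {5, 9}  B2 = {8, 9}  B3 = {3, 8}  B4 = {2, 3}  B5 = {0, 2}  B6 = {0, 4}  B7 = {1, 4}  B8 = {1, 7}  B9 = {6, 7}
Tree: B1–B2, B2–B3, B3–B4, B4–B5, B5–B6, B6–B7, B7–B8, B8–B9
Every bag has size at most 2, so the width is 2 − 1 = 1 and tw(G) ≤ 1. Any graph with an edge has treewidth ≥ 1, and G has the edge 5–9. The upper and lower bounds meet at 1, so that is the treewidth.

1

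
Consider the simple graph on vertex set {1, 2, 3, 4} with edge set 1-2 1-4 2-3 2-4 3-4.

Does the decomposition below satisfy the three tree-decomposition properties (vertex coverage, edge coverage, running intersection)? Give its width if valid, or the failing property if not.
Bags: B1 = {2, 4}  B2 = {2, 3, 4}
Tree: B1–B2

A tree decomposition must satisfy three properties: every vertex lies in some bag; for every edge, both endpoints lie together in some bag; and for every vertex, the bags containing it form a connected subtree. Here vertex 1 appears in no bag, so the decomposition is invalid.

No — vertex 1 appears in no bag.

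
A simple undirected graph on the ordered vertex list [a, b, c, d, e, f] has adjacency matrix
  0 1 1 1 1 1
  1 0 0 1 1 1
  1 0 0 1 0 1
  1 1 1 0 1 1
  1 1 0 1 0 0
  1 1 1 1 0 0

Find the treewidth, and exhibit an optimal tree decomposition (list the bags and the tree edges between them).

Treewidth 3.
One such decomposition:
Bags: B1 = {a, b, d, f}  B2 = {a, b, d, e}  B3 = {a, c, d, f}
Tree: B1–B2, B1–B3

The largest bag has 4 vertices, giving width 3; this decomposition certifies tw(G) ≤ 3. For the lower bound, the 4 vertices {a, b, d, e} are pairwise adjacent, and any tree decomposition puts a clique entirely inside one bag — forcing width ≥ 3. Hence tw(G) = 3 exactly.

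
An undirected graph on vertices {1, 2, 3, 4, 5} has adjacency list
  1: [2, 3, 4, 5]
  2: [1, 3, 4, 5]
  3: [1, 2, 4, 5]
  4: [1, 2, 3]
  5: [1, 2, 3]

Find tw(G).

3

A width-3 tree decomposition is:
Bags: B1 = {1, 2, 3, 5}  B2 = {1, 2, 3, 4}
Tree: B1–B2
Each bag holds 4 vertices, so the decomposition has width 3, which upper-bounds the treewidth. Conversely, {1, 2, 3, 4} is a clique of size 4, and the vertices of any clique must share a bag in every tree decomposition; so some bag has ≥ 4 vertices and tw(G) ≥ 3. Therefore the treewidth is 3.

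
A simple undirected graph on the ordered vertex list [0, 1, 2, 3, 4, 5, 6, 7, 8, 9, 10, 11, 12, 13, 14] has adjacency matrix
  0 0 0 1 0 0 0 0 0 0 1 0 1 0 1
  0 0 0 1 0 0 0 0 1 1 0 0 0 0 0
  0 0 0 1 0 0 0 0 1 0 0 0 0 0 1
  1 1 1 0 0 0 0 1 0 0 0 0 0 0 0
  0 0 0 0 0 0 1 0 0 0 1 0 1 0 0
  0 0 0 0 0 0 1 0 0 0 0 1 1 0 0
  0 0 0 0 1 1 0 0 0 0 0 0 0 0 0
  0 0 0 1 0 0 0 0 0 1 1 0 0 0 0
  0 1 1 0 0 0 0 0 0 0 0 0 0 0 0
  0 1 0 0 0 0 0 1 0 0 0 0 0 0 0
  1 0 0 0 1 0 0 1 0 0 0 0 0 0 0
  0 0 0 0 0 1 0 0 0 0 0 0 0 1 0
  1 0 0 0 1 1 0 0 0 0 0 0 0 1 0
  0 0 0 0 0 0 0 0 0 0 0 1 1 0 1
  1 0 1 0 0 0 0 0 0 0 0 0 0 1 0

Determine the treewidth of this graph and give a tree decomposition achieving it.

Every bag has size at most 4, so the width is 4 − 1 = 3 and tw(G) ≤ 3. For the lower bound: the 4 vertex sets {5,6,11}, {4}, {12}, {0,10,13,14} are disjoint, each induces a connected subgraph, and every pair is joined by at least one edge of G. Contracting each set to a single vertex therefore yields K_{4} as a minor, and since treewidth is minor-monotone, tw(G) ≥ tw(K_{4}) = 3. The upper and lower bounds meet at 3, so that is the treewidth.

Treewidth 3.
One such decomposition:
Bags: B1 = {4, 5, 6, 11}  B2 = {4, 5, 11, 12}  B3 = {4, 11, 12, 13}  B4 = {4, 10, 12, 13}  B5 = {0, 10, 12, 13}  B6 = {0, 10, 13, 14}  B7 = {0, 7, 10, 14}  B8 = {0, 3, 7, 14}  B9 = {2, 3, 7, 14}  B10 = {2, 3, 7, 9}  B11 = {1, 2, 3, 9}  B12 = {1, 2, 8, 9}
Tree: B1–B2, B2–B3, B3–B4, B4–B5, B5–B6, B6–B7, B7–B8, B8–B9, B9–B10, B10–B11, B11–B12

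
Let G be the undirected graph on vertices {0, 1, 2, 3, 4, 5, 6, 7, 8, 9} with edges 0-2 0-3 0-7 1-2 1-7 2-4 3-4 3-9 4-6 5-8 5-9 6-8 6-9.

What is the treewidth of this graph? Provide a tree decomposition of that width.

Every bag has size at most 3, so the width is 3 − 1 = 2 and tw(G) ≤ 2. The edges 8–5–9–6–8 form a cycle, so G is not a tree and its treewidth is at least 2. Combining the bounds, tw(G) = 2.

Treewidth 2.
One such decomposition:
Bags: B1 = {5, 6, 8}  B2 = {5, 6, 9}  B3 = {4, 6, 9}  B4 = {3, 4, 9}  B5 = {2, 3, 4}  B6 = {0, 2, 3}  B7 = {0, 1, 2}  B8 = {0, 1, 7}
Tree: B1–B2, B2–B3, B3–B4, B4–B5, B5–B6, B6–B7, B7–B8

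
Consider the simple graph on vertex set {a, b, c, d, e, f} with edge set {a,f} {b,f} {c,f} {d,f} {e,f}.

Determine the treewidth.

A width-1 tree decomposition is:
Bags: B1 = {b, f}  B2 = {c, f}  B3 = {d, f}  B4 = {e, f}  B5 = {a, f}
Tree: B1–B2, B2–B3, B2–B4, B1–B5
Each bag holds 2 vertices, so the decomposition has width 1, which upper-bounds the treewidth. Any graph with an edge has treewidth ≥ 1, and G has the edge b–f. Combining the bounds, tw(G) = 1.

1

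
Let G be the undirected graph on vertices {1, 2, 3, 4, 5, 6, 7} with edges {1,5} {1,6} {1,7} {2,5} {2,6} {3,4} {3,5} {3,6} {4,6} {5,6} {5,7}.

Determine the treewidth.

2

A width-2 tree decomposition is:
Bags: B1 = {1, 5, 6}  B2 = {1, 5, 7}  B3 = {3, 5, 6}  B4 = {3, 4, 6}  B5 = {2, 5, 6}
Tree: B1–B2, B1–B3, B3–B4, B1–B5
Every bag has size at most 3, so the width is 3 − 1 = 2 and tw(G) ≤ 2. On the other hand G contains the 3-clique {3, 4, 6}. A clique must lie in a single bag of any decomposition, so no decomposition can have width below 2. Therefore the treewidth is 2.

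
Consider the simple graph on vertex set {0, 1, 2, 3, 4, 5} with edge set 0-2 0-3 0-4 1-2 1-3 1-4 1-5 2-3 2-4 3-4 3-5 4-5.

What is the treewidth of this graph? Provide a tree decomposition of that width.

Every bag has size at most 4, so the width is 4 − 1 = 3 and tw(G) ≤ 3. Conversely, {0, 2, 3, 4} is a clique of size 4, and the vertices of any clique must share a bag in every tree decomposition; so some bag has ≥ 4 vertices and tw(G) ≥ 3. Therefore the treewidth is 3.

Treewidth 3.
One such decomposition:
Bags: B1 = {1, 2, 3, 4}  B2 = {0, 2, 3, 4}  B3 = {1, 3, 4, 5}
Tree: B1–B2, B1–B3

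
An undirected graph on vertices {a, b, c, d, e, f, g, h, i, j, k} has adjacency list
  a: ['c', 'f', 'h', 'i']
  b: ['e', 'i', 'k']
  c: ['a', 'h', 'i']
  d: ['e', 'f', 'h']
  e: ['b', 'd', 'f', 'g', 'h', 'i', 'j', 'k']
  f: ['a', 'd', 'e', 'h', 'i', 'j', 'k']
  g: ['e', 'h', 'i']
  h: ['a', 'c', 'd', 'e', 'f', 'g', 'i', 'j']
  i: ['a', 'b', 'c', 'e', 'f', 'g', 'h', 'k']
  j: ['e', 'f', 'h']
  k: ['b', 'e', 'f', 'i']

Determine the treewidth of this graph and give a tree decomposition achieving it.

Treewidth 3.
Bags: B1 = {e, f, h, i}  B2 = {e, g, h, i}  B3 = {e, f, i, k}  B4 = {e, f, h, j}  B5 = {a, f, h, i}  B6 = {b, e, i, k}  B7 = {a, c, h, i}  B8 = {d, e, f, h}
Tree: B1–B2, B1–B3, B1–B4, B1–B5, B3–B6, B5–B7, B1–B8

Every bag has size at most 4, so the width is 4 − 1 = 3 and tw(G) ≤ 3. Conversely, {e, g, h, i} is a clique of size 4, and the vertices of any clique must share a bag in every tree decomposition; so some bag has ≥ 4 vertices and tw(G) ≥ 3. The upper and lower bounds meet at 3, so that is the treewidth.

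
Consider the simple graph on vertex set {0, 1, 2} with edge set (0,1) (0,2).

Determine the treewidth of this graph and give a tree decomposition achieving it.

Every bag has size at most 2, so the width is 2 − 1 = 1 and tw(G) ≤ 1. Any graph with an edge has treewidth ≥ 1, and G has the edge 2–0. Combining the bounds, tw(G) = 1.

Treewidth 1.
Bags: B1 = {0, 2}  B2 = {0, 1}
Tree: B1–B2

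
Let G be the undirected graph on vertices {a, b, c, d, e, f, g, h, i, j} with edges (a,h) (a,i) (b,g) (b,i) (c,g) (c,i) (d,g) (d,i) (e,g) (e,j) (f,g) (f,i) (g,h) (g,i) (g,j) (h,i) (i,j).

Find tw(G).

2

A width-2 tree decomposition is:
Bags: B1 = {c, g, i}  B2 = {f, g, i}  B3 = {g, h, i}  B4 = {a, h, i}  B5 = {g, i, j}  B6 = {d, g, i}  B7 = {e, g, j}  B8 = {b, g, i}
Tree: B1–B2, B2–B3, B3–B4, B3–B5, B2–B6, B5–B7, B6–B8
Each bag holds 3 vertices, so the decomposition has width 2, which upper-bounds the treewidth. For the lower bound, the 3 vertices {e, g, j} are pairwise adjacent, and any tree decomposition puts a clique entirely inside one bag — forcing width ≥ 2. Hence tw(G) = 2 exactly.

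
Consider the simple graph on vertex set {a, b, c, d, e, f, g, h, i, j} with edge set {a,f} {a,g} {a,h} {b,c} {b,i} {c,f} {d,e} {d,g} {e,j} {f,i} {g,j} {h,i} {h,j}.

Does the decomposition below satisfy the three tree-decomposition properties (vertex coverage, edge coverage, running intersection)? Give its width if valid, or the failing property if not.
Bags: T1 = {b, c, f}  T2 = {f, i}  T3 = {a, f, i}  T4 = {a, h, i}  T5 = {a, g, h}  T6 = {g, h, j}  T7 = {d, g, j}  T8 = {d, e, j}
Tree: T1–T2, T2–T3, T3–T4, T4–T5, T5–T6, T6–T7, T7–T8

A tree decomposition must satisfy three properties: every vertex lies in some bag; for every edge, both endpoints lie together in some bag; and for every vertex, the bags containing it form a connected subtree. Here edge (b,i) lies in no bag, so the decomposition is invalid.

No — edge (b,i) lies in no bag.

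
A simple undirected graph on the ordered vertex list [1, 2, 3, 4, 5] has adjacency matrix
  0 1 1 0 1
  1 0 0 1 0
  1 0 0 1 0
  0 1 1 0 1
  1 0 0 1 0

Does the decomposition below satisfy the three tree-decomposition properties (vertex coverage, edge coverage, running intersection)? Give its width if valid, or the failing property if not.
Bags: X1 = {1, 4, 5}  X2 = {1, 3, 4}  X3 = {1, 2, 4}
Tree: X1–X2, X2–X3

Every vertex of G appears in some bag (union = {1, 2, 3, 4, 5}); every edge is covered by a bag; and for each vertex v the set of bags containing v is connected in the bag tree. The decomposition is therefore valid. The largest bag has 3 vertices, so the width is 2.

Yes; width 2.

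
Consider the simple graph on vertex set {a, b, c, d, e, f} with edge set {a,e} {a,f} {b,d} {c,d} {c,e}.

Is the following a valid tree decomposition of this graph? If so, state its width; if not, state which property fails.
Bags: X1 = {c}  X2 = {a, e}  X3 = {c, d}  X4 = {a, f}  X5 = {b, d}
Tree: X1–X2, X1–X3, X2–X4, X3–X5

No — edge (e,c) lies in no bag.

A tree decomposition must satisfy three properties: every vertex lies in some bag; for every edge, both endpoints lie together in some bag; and for every vertex, the bags containing it form a connected subtree. Here edge (e,c) lies in no bag, so the decomposition is invalid.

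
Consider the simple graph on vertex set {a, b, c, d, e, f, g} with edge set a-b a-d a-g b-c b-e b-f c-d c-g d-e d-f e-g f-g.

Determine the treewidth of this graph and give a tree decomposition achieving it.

Treewidth 3.
Bags: B1 = {b, d, f, g}  B2 = {a, b, d, g}  B3 = {b, d, e, g}  B4 = {b, c, d, g}
Tree: B1–B2, B2–B3, B3–B4

Each bag holds 4 vertices, so the decomposition has width 3, which upper-bounds the treewidth. For the lower bound: the 4 vertex sets {b,f}, {a,g}, {d}, {e} are disjoint, each induces a connected subgraph, and every pair is joined by at least one edge of G. Contracting each set to a single vertex therefore yields K_{4} as a minor, and since treewidth is minor-monotone, tw(G) ≥ tw(K_{4}) = 3. Combining the bounds, tw(G) = 3.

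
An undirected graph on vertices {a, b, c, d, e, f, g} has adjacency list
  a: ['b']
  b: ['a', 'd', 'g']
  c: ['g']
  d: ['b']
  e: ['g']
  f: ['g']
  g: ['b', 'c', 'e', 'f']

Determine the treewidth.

A width-1 tree decomposition is:
Bags: B1 = {a, b}  B2 = {b, g}  B3 = {c, g}  B4 = {b, d}  B5 = {f, g}  B6 = {e, g}
Tree: B1–B2, B2–B3, B1–B4, B2–B5, B2–B6
The largest bag has 2 vertices, giving width 1; this decomposition certifies tw(G) ≤ 1. Any graph with an edge has treewidth ≥ 1, and G has the edge b–a. Combining the bounds, tw(G) = 1.

1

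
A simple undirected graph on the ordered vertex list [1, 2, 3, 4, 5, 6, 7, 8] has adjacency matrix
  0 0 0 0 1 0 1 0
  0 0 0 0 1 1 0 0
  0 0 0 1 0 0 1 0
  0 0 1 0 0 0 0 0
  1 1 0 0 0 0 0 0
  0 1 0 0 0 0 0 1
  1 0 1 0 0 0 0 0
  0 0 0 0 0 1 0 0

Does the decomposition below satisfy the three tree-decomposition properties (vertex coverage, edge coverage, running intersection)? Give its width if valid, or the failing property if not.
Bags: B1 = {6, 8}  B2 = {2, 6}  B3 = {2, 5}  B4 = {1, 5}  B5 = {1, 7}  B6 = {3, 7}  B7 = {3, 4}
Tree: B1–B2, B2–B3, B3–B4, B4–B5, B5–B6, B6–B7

Yes; width 1.

Vertex coverage: the bags together contain {1, 2, 3, 4, 5, 6, 7, 8}, the full vertex set. Edge coverage: each edge of G has both endpoints in at least one bag. Running intersection: for every vertex, the bags containing it form a connected subtree. All three properties hold, so this is a valid tree decomposition of width max|bag| − 1 = 1, and hence tw(G) ≤ 1.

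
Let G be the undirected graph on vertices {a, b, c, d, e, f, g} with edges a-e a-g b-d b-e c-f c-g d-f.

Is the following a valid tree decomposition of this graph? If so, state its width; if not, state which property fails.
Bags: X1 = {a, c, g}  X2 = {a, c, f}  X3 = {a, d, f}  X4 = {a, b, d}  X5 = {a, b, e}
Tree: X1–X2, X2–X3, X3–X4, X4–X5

Every vertex of G appears in some bag (union = {a, b, c, d, e, f, g}); every edge is covered by a bag; and for each vertex v the set of bags containing v is connected in the bag tree. The decomposition is therefore valid. The largest bag has 3 vertices, so the width is 2.

Yes; width 2.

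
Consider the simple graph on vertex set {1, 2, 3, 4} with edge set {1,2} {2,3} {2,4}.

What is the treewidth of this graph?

A width-1 tree decomposition is:
Bags: B1 = {2, 4}  B2 = {1, 2}  B3 = {2, 3}
Tree: B1–B2, B1–B3
The largest bag has 2 vertices, giving width 1; this decomposition certifies tw(G) ≤ 1. Any graph with an edge has treewidth ≥ 1, and G has the edge 4–2. Hence tw(G) = 1 exactly.

1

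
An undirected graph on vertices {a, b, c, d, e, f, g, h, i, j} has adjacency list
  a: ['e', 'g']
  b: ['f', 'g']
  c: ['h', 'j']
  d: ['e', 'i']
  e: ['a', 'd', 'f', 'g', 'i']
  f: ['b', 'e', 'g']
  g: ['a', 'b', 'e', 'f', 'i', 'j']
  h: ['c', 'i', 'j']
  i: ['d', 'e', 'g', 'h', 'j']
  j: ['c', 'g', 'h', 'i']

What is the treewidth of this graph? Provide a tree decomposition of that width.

Treewidth 2.
One such decomposition:
Bags: B1 = {g, i, j}  B2 = {h, i, j}  B3 = {e, g, i}  B4 = {e, f, g}  B5 = {d, e, i}  B6 = {c, h, j}  B7 = {b, f, g}  B8 = {a, e, g}
Tree: B1–B2, B1–B3, B3–B4, B3–B5, B2–B6, B4–B7, B3–B8

The largest bag has 3 vertices, giving width 2; this decomposition certifies tw(G) ≤ 2. Conversely, {d, e, i} is a clique of size 3, and the vertices of any clique must share a bag in every tree decomposition; so some bag has ≥ 3 vertices and tw(G) ≥ 2. The upper and lower bounds meet at 2, so that is the treewidth.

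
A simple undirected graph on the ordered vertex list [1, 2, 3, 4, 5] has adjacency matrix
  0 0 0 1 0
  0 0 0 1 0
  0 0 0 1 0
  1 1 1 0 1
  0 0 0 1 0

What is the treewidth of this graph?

1

A width-1 tree decomposition is:
Bags: B1 = {3, 4}  B2 = {4, 5}  B3 = {2, 4}  B4 = {1, 4}
Tree: B1–B2, B1–B3, B2–B4
Every bag has size at most 2, so the width is 2 − 1 = 1 and tw(G) ≤ 1. Since G has at least one edge (e.g. 4–3), it is not an edgeless graph, so tw(G) ≥ 1. Hence tw(G) = 1 exactly.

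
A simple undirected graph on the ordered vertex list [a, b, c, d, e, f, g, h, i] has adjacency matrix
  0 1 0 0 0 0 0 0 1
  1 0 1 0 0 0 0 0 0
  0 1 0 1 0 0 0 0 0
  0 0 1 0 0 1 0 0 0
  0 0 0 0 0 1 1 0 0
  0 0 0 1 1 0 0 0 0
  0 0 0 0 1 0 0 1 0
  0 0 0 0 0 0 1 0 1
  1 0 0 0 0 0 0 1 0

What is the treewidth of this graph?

A width-2 tree decomposition is:
Bags: B1 = {e, g, h}  B2 = {e, h, i}  B3 = {a, e, i}  B4 = {a, b, e}  B5 = {b, c, e}  B6 = {c, d, e}  B7 = {d, e, f}
Tree: B1–B2, B2–B3, B3–B4, B4–B5, B5–B6, B6–B7
Each bag holds 3 vertices, so the decomposition has width 2, which upper-bounds the treewidth. The edges e–g–h–i–a–b–c–d–f–e form a cycle, so G is not a tree and its treewidth is at least 2. Therefore the treewidth is 2.

2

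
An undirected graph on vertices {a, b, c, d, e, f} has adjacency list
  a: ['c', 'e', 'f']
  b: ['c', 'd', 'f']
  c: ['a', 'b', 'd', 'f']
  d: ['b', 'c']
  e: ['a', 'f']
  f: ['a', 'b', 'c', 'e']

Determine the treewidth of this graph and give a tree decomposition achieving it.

Every bag has size at most 3, so the width is 3 − 1 = 2 and tw(G) ≤ 2. Conversely, {a, e, f} is a clique of size 3, and the vertices of any clique must share a bag in every tree decomposition; so some bag has ≥ 3 vertices and tw(G) ≥ 2. Therefore the treewidth is 2.

Treewidth 2.
One such decomposition:
Bags: B1 = {a, e, f}  B2 = {a, c, f}  B3 = {b, c, f}  B4 = {b, c, d}
Tree: B1–B2, B2–B3, B3–B4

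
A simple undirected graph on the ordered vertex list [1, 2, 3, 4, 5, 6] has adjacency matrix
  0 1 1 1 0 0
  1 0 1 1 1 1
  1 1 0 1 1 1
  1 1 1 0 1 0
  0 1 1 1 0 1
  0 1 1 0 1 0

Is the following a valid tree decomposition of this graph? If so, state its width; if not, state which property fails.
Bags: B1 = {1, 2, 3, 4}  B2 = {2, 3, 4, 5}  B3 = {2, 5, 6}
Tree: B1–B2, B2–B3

No — edge (3,6) lies in no bag.

A tree decomposition must satisfy three properties: every vertex lies in some bag; for every edge, both endpoints lie together in some bag; and for every vertex, the bags containing it form a connected subtree. Here edge (3,6) lies in no bag, so the decomposition is invalid.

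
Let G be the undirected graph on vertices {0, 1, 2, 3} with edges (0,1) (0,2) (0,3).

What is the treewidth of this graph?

1

A width-1 tree decomposition is:
Bags: B1 = {0, 2}  B2 = {0, 1}  B3 = {0, 3}
Tree: B1–B2, B1–B3
Every bag has size at most 2, so the width is 2 − 1 = 1 and tw(G) ≤ 1. G has an edge, so its treewidth is at least 1. Combining the bounds, tw(G) = 1.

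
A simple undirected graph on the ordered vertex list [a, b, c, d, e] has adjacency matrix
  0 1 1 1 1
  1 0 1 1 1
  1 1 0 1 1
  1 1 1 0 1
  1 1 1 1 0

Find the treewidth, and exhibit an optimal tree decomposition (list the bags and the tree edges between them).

Treewidth 4.
One optimal decomposition is:
Bags: B1 = {a, b, c, d, e}
Tree: (single bag)

With just one bag of size 5, the width is 5 − 1 = 4, so tw(G) ≤ 4. Conversely, {a, b, c, d, e} is a clique of size 5, and the vertices of any clique must share a bag in every tree decomposition; so some bag has ≥ 5 vertices and tw(G) ≥ 4. Hence tw(G) = 4 exactly.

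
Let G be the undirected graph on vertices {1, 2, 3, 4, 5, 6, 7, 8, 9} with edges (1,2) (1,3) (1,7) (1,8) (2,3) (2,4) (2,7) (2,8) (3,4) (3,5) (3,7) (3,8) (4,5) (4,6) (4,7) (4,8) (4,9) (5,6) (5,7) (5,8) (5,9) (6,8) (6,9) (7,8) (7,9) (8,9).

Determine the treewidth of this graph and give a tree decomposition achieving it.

Treewidth 4.
One such decomposition:
Bags: B1 = {2, 3, 4, 7, 8}  B2 = {3, 4, 5, 7, 8}  B3 = {4, 5, 7, 8, 9}  B4 = {4, 5, 6, 8, 9}  B5 = {1, 2, 3, 7, 8}
Tree: B1–B2, B2–B3, B3–B4, B1–B5

Each bag holds 5 vertices, so the decomposition has width 4, which upper-bounds the treewidth. Conversely, {1, 2, 3, 7, 8} is a clique of size 5, and the vertices of any clique must share a bag in every tree decomposition; so some bag has ≥ 5 vertices and tw(G) ≥ 4. Therefore the treewidth is 4.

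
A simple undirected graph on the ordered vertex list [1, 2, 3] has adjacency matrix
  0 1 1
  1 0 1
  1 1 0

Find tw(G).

A width-2 tree decomposition is:
Bags: B1 = {1, 2, 3}
Tree: (single bag)
A single bag containing all 3 vertices is trivially a valid decomposition of width 2. For the lower bound, the 3 vertices {1, 2, 3} are pairwise adjacent, and any tree decomposition puts a clique entirely inside one bag — forcing width ≥ 2. The upper and lower bounds meet at 2, so that is the treewidth.

2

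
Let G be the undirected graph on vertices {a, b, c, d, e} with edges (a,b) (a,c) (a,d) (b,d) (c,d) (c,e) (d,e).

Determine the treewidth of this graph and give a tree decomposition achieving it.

The largest bag has 3 vertices, giving width 2; this decomposition certifies tw(G) ≤ 2. For the lower bound, the 3 vertices {c, d, e} are pairwise adjacent, and any tree decomposition puts a clique entirely inside one bag — forcing width ≥ 2. Hence tw(G) = 2 exactly.

Treewidth 2.
Bags: B1 = {a, c, d}  B2 = {c, d, e}  B3 = {a, b, d}
Tree: B1–B2, B1–B3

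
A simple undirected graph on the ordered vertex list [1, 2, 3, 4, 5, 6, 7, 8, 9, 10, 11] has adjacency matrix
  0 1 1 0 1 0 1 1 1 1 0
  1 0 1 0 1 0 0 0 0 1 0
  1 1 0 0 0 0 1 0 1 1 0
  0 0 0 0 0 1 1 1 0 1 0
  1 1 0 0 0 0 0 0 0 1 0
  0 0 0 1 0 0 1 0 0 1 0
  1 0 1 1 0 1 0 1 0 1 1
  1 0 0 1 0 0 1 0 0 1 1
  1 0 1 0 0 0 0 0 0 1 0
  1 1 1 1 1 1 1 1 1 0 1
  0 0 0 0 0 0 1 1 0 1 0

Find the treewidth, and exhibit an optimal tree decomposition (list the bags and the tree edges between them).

Treewidth 3.
Bags: B1 = {1, 2, 3, 10}  B2 = {1, 3, 7, 10}  B3 = {1, 7, 8, 10}  B4 = {4, 7, 8, 10}  B5 = {1, 3, 9, 10}  B6 = {7, 8, 10, 11}  B7 = {1, 2, 5, 10}  B8 = {4, 6, 7, 10}
Tree: B1–B2, B2–B3, B3–B4, B2–B5, B4–B6, B1–B7, B4–B8

Every bag has size at most 4, so the width is 4 − 1 = 3 and tw(G) ≤ 3. On the other hand G contains the 4-clique {1, 7, 8, 10}. A clique must lie in a single bag of any decomposition, so no decomposition can have width below 3. Combining the bounds, tw(G) = 3.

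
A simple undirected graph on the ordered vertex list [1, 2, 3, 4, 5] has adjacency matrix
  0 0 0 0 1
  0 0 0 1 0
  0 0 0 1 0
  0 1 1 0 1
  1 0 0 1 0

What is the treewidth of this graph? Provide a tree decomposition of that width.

Treewidth 1.
One optimal decomposition is:
Bags: B1 = {4, 5}  B2 = {3, 4}  B3 = {2, 4}  B4 = {1, 5}
Tree: B1–B2, B1–B3, B1–B4

Every bag has size at most 2, so the width is 2 − 1 = 1 and tw(G) ≤ 1. G has an edge, so its treewidth is at least 1. Therefore the treewidth is 1.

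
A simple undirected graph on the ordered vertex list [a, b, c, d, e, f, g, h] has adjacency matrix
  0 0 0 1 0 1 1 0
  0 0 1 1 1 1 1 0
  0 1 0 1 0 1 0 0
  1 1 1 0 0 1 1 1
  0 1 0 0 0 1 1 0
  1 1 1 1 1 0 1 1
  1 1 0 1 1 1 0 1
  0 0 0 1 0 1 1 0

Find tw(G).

A width-3 tree decomposition is:
Bags: B1 = {b, d, f, g}  B2 = {b, c, d, f}  B3 = {a, d, f, g}  B4 = {b, e, f, g}  B5 = {d, f, g, h}
Tree: B1–B2, B1–B3, B1–B4, B1–B5
Every bag has size at most 4, so the width is 4 − 1 = 3 and tw(G) ≤ 3. For the lower bound, the 4 vertices {d, f, g, h} are pairwise adjacent, and any tree decomposition puts a clique entirely inside one bag — forcing width ≥ 3. Combining the bounds, tw(G) = 3.

3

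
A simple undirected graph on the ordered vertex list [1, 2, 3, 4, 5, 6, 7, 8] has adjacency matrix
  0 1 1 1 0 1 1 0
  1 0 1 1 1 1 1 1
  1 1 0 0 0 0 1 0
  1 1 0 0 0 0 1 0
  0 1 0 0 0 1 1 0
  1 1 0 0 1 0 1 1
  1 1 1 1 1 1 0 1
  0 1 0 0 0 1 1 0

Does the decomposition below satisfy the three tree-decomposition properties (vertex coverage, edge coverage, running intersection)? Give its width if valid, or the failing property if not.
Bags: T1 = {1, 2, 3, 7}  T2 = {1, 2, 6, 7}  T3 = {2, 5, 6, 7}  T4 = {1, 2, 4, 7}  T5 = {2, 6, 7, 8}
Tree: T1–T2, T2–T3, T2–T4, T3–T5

Checking the three conditions: (i) the bags cover all of {1, 2, 3, 4, 5, 6, 7, 8}; (ii) for each edge, some bag contains both endpoints; (iii) the bags containing any fixed vertex form a subtree. All hold, so the decomposition is valid with width 4 − 1 = 3.

Yes; width 3.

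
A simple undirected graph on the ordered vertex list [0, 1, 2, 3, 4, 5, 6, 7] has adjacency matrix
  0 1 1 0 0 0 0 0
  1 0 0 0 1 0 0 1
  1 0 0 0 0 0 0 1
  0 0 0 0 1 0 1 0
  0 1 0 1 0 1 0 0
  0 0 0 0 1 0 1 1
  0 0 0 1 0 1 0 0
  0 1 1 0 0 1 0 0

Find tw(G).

2

A width-2 tree decomposition is:
Bags: B1 = {0, 2, 7}  B2 = {0, 1, 7}  B3 = {1, 5, 7}  B4 = {1, 4, 5}  B5 = {4, 5, 6}  B6 = {3, 4, 6}
Tree: B1–B2, B2–B3, B3–B4, B4–B5, B5–B6
Each bag holds 3 vertices, so the decomposition has width 2, which upper-bounds the treewidth. Since 2–0–1–7–2 is a cycle in G, G is not acyclic. Forests are exactly the graphs of treewidth ≤ 1, so tw(G) ≥ 2. The upper and lower bounds meet at 2, so that is the treewidth.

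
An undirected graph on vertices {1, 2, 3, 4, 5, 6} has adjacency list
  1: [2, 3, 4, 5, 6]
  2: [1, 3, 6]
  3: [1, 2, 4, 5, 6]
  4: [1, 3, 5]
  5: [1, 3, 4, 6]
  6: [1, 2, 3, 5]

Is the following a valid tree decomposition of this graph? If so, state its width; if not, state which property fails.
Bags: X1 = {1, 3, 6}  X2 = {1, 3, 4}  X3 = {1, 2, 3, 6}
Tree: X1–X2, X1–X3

No — vertex 5 appears in no bag.

A tree decomposition must satisfy three properties: every vertex lies in some bag; for every edge, both endpoints lie together in some bag; and for every vertex, the bags containing it form a connected subtree. Here vertex 5 appears in no bag, so the decomposition is invalid.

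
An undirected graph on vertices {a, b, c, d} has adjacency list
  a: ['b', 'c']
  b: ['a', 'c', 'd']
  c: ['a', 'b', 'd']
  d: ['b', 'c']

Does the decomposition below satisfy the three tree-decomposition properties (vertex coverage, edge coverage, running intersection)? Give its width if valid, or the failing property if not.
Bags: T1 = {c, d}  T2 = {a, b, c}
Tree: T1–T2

A tree decomposition must satisfy three properties: every vertex lies in some bag; for every edge, both endpoints lie together in some bag; and for every vertex, the bags containing it form a connected subtree. Here edge (b,d) lies in no bag, so the decomposition is invalid.

No — edge (b,d) lies in no bag.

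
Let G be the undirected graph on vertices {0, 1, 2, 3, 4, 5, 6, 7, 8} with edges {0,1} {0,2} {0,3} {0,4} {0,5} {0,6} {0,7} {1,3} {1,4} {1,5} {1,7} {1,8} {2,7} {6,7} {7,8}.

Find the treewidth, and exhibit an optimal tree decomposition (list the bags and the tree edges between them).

Each bag holds 3 vertices, so the decomposition has width 2, which upper-bounds the treewidth. On the other hand G contains the 3-clique {0, 1, 3}. A clique must lie in a single bag of any decomposition, so no decomposition can have width below 2. Combining the bounds, tw(G) = 2.

Treewidth 2.
Bags: B1 = {0, 1, 4}  B2 = {0, 1, 7}  B3 = {1, 7, 8}  B4 = {0, 1, 3}  B5 = {0, 6, 7}  B6 = {0, 2, 7}  B7 = {0, 1, 5}
Tree: B1–B2, B2–B3, B2–B4, B2–B5, B5–B6, B1–B7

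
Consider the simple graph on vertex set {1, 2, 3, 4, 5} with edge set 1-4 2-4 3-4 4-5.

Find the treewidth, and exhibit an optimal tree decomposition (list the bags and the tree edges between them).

Treewidth 1.
Bags: B1 = {2, 4}  B2 = {4, 5}  B3 = {3, 4}  B4 = {1, 4}
Tree: B1–B2, B2–B3, B3–B4

Each bag holds 2 vertices, so the decomposition has width 1, which upper-bounds the treewidth. G has an edge, so its treewidth is at least 1. Hence tw(G) = 1 exactly.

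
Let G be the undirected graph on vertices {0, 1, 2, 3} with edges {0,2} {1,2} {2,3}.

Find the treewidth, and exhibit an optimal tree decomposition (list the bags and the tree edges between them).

Each bag holds 2 vertices, so the decomposition has width 1, which upper-bounds the treewidth. G has an edge, so its treewidth is at least 1. Hence tw(G) = 1 exactly.

Treewidth 1.
Bags: B1 = {0, 2}  B2 = {2, 3}  B3 = {1, 2}
Tree: B1–B2, B1–B3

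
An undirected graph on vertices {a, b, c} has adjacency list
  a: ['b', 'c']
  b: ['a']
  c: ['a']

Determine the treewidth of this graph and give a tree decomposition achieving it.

Each bag holds 2 vertices, so the decomposition has width 1, which upper-bounds the treewidth. Since G has at least one edge (e.g. a–b), it is not an edgeless graph, so tw(G) ≥ 1. The upper and lower bounds meet at 1, so that is the treewidth.

Treewidth 1.
Bags: B1 = {a, b}  B2 = {a, c}
Tree: B1–B2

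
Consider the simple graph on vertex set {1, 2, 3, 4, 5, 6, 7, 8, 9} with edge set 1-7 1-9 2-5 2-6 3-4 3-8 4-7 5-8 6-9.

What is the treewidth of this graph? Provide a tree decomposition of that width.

Treewidth 2.
One such decomposition:
Bags: B1 = {3, 4, 7}  B2 = {1, 3, 7}  B3 = {1, 3, 9}  B4 = {3, 6, 9}  B5 = {2, 3, 6}  B6 = {2, 3, 5}  B7 = {3, 5, 8}
Tree: B1–B2, B2–B3, B3–B4, B4–B5, B5–B6, B6–B7

Each bag holds 3 vertices, so the decomposition has width 2, which upper-bounds the treewidth. Since 3–4–7–1–9–6–2–5–8–3 is a cycle in G, G is not acyclic. Forests are exactly the graphs of treewidth ≤ 1, so tw(G) ≥ 2. Hence tw(G) = 2 exactly.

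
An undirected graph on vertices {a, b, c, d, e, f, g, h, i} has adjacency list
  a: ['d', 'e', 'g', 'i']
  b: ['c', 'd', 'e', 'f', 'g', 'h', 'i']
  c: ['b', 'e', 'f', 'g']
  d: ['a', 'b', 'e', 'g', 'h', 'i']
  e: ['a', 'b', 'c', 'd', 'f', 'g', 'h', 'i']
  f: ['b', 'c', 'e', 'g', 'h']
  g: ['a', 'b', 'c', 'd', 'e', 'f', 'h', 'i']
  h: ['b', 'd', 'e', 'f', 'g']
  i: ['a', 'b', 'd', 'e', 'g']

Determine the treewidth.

4

A width-4 tree decomposition is:
Bags: B1 = {a, d, e, g, i}  B2 = {b, d, e, g, i}  B3 = {b, d, e, g, h}  B4 = {b, e, f, g, h}  B5 = {b, c, e, f, g}
Tree: B1–B2, B2–B3, B3–B4, B4–B5
Each bag holds 5 vertices, so the decomposition has width 4, which upper-bounds the treewidth. Conversely, {a, d, e, g, i} is a clique of size 5, and the vertices of any clique must share a bag in every tree decomposition; so some bag has ≥ 5 vertices and tw(G) ≥ 4. Hence tw(G) = 4 exactly.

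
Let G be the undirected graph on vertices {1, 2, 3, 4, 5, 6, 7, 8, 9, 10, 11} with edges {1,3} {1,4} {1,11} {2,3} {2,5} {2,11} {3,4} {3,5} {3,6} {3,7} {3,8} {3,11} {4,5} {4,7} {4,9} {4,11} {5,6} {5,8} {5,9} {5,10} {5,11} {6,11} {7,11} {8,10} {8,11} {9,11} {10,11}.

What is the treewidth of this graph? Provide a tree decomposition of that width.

Treewidth 3.
Bags: B1 = {3, 5, 8, 11}  B2 = {2, 3, 5, 11}  B3 = {3, 4, 5, 11}  B4 = {3, 4, 7, 11}  B5 = {5, 8, 10, 11}  B6 = {3, 5, 6, 11}  B7 = {4, 5, 9, 11}  B8 = {1, 3, 4, 11}
Tree: B1–B2, B2–B3, B3–B4, B1–B5, B1–B6, B3–B7, B4–B8

Every bag has size at most 4, so the width is 4 − 1 = 3 and tw(G) ≤ 3. For the lower bound, the 4 vertices {4, 5, 9, 11} are pairwise adjacent, and any tree decomposition puts a clique entirely inside one bag — forcing width ≥ 3. Therefore the treewidth is 3.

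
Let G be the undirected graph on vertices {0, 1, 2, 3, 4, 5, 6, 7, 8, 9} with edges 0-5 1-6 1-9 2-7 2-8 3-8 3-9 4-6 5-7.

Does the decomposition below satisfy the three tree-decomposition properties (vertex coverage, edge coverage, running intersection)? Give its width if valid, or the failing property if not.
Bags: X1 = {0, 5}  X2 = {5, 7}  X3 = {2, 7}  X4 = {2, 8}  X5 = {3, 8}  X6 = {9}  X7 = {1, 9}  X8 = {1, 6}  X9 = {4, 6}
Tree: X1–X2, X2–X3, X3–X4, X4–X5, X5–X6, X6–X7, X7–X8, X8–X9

A tree decomposition must satisfy three properties: every vertex lies in some bag; for every edge, both endpoints lie together in some bag; and for every vertex, the bags containing it form a connected subtree. Here edge (3,9) lies in no bag, so the decomposition is invalid.

No — edge (3,9) lies in no bag.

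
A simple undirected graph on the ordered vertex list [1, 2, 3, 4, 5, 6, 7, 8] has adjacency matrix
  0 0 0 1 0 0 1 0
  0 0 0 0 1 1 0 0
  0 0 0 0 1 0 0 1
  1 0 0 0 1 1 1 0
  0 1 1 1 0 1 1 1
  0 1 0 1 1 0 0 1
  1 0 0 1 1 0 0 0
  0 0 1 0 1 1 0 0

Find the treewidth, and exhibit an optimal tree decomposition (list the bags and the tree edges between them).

Each bag holds 3 vertices, so the decomposition has width 2, which upper-bounds the treewidth. On the other hand G contains the 3-clique {1, 4, 7}. A clique must lie in a single bag of any decomposition, so no decomposition can have width below 2. Therefore the treewidth is 2.

Treewidth 2.
Bags: B1 = {1, 4, 7}  B2 = {4, 5, 7}  B3 = {4, 5, 6}  B4 = {5, 6, 8}  B5 = {2, 5, 6}  B6 = {3, 5, 8}
Tree: B1–B2, B2–B3, B3–B4, B3–B5, B4–B6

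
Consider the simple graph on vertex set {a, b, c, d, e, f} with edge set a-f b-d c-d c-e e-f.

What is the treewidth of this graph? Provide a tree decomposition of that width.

Each bag holds 2 vertices, so the decomposition has width 1, which upper-bounds the treewidth. Since G has at least one edge (e.g. a–f), it is not an edgeless graph, so tw(G) ≥ 1. Therefore the treewidth is 1.

Treewidth 1.
One optimal decomposition is:
Bags: B1 = {a, f}  B2 = {e, f}  B3 = {c, e}  B4 = {c, d}  B5 = {b, d}
Tree: B1–B2, B2–B3, B3–B4, B4–B5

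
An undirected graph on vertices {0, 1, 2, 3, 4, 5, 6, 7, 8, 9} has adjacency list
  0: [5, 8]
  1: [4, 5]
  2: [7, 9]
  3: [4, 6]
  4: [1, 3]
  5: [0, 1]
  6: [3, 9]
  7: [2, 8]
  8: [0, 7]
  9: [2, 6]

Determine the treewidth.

2

A width-2 tree decomposition is:
Bags: B1 = {0, 7, 8}  B2 = {0, 2, 7}  B3 = {0, 2, 9}  B4 = {0, 6, 9}  B5 = {0, 3, 6}  B6 = {0, 3, 4}  B7 = {0, 1, 4}  B8 = {0, 1, 5}
Tree: B1–B2, B2–B3, B3–B4, B4–B5, B5–B6, B6–B7, B7–B8
Every bag has size at most 3, so the width is 3 − 1 = 2 and tw(G) ≤ 2. For the lower bound, G contains the cycle 0–8–7–2–9–6–3–4–1–5–0, so G is not a forest; only forests have treewidth ≤ 1, hence tw(G) ≥ 2. Hence tw(G) = 2 exactly.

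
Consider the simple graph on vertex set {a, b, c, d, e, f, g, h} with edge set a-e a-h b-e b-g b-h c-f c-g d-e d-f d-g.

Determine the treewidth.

2

A width-2 tree decomposition is:
Bags: B1 = {c, d, f}  B2 = {c, d, g}  B3 = {d, e, g}  B4 = {b, e, g}  B5 = {a, b, e}  B6 = {a, b, h}
Tree: B1–B2, B2–B3, B3–B4, B4–B5, B5–B6
Each bag holds 3 vertices, so the decomposition has width 2, which upper-bounds the treewidth. Since f–c–g–d–f is a cycle in G, G is not acyclic. Forests are exactly the graphs of treewidth ≤ 1, so tw(G) ≥ 2. Combining the bounds, tw(G) = 2.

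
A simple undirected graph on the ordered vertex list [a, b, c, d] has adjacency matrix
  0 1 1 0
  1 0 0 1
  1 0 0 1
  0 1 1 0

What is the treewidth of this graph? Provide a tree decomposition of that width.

Treewidth 2.
One such decomposition:
Bags: B1 = {a, b, d}  B2 = {a, c, d}
Tree: B1–B2

Every bag has size at most 3, so the width is 3 − 1 = 2 and tw(G) ≤ 2. The edges a–b–d–c–a form a cycle, so G is not a tree and its treewidth is at least 2. Combining the bounds, tw(G) = 2.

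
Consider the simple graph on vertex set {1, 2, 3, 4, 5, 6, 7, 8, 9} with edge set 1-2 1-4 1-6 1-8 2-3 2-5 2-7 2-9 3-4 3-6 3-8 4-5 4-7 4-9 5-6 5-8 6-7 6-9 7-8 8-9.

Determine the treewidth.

4

A width-4 tree decomposition is:
Bags: B1 = {2, 3, 4, 6, 8}  B2 = {1, 2, 4, 6, 8}  B3 = {2, 4, 6, 7, 8}  B4 = {2, 4, 5, 6, 8}  B5 = {2, 4, 6, 8, 9}
Tree: B1–B2, B2–B3, B3–B4, B4–B5
Every bag has size at most 5, so the width is 5 − 1 = 4 and tw(G) ≤ 4. For the lower bound: the 5 vertex sets {3,8}, {1,2}, {4,7}, {6}, {5} are disjoint, each induces a connected subgraph, and every pair is joined by at least one edge of G. Contracting each set to a single vertex therefore yields K_{5} as a minor, and since treewidth is minor-monotone, tw(G) ≥ tw(K_{5}) = 4. The upper and lower bounds meet at 4, so that is the treewidth.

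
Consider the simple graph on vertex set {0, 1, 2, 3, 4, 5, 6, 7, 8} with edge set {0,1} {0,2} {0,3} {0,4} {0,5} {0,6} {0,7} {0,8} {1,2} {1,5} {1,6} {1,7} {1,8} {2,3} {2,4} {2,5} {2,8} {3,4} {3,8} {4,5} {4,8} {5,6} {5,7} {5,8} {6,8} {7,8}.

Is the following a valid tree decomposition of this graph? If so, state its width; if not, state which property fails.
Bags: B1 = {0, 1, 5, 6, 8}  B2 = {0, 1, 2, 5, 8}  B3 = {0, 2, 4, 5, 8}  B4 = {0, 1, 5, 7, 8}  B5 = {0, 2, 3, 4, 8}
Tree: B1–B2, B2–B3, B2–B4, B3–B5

Vertex coverage: the bags together contain {0, 1, 2, 3, 4, 5, 6, 7, 8}, the full vertex set. Edge coverage: each edge of G has both endpoints in at least one bag. Running intersection: for every vertex, the bags containing it form a connected subtree. All three properties hold, so this is a valid tree decomposition of width max|bag| − 1 = 4, and hence tw(G) ≤ 4.

Yes; width 4.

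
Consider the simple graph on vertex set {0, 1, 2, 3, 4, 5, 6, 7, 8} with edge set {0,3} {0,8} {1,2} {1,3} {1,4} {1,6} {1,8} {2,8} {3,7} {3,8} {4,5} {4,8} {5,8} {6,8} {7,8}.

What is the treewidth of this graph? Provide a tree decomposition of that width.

The largest bag has 3 vertices, giving width 2; this decomposition certifies tw(G) ≤ 2. Conversely, {0, 3, 8} is a clique of size 3, and the vertices of any clique must share a bag in every tree decomposition; so some bag has ≥ 3 vertices and tw(G) ≥ 2. Combining the bounds, tw(G) = 2.

Treewidth 2.
One such decomposition:
Bags: B1 = {1, 3, 8}  B2 = {1, 4, 8}  B3 = {3, 7, 8}  B4 = {0, 3, 8}  B5 = {1, 6, 8}  B6 = {4, 5, 8}  B7 = {1, 2, 8}
Tree: B1–B2, B1–B3, B3–B4, B2–B5, B2–B6, B5–B7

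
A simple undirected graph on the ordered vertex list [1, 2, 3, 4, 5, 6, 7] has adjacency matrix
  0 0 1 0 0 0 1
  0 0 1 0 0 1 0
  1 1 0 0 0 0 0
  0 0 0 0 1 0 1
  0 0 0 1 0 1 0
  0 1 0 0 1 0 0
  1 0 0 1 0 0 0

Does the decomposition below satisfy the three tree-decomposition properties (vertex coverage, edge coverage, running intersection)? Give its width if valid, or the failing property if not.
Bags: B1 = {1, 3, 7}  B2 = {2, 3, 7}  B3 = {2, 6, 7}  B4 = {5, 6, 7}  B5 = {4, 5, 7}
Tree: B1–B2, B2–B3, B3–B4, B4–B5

Vertex coverage: the bags together contain {1, 2, 3, 4, 5, 6, 7}, the full vertex set. Edge coverage: each edge of G has both endpoints in at least one bag. Running intersection: for every vertex, the bags containing it form a connected subtree. All three properties hold, so this is a valid tree decomposition of width max|bag| − 1 = 2, and hence tw(G) ≤ 2.

Yes; width 2.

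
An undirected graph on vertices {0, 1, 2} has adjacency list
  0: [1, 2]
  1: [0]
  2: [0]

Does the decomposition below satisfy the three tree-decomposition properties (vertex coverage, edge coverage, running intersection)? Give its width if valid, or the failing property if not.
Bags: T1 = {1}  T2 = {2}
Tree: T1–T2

A tree decomposition must satisfy three properties: every vertex lies in some bag; for every edge, both endpoints lie together in some bag; and for every vertex, the bags containing it form a connected subtree. Here vertex 0 appears in no bag, so the decomposition is invalid.

No — vertex 0 appears in no bag.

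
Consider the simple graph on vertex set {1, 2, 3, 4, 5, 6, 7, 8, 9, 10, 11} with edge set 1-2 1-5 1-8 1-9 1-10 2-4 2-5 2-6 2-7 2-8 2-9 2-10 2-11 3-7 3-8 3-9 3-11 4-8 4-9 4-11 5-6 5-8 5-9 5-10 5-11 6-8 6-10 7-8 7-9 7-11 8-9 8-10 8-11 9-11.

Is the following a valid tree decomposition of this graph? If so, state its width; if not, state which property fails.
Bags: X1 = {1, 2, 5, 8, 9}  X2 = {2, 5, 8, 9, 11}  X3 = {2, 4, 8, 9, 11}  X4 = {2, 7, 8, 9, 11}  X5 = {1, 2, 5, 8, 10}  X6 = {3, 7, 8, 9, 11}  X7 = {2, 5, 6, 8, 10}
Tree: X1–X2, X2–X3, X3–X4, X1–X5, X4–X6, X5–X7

Yes; width 4.

Every vertex of G appears in some bag (union = {1, 2, 3, 4, 5, 6, 7, 8, 9, 10, 11}); every edge is covered by a bag; and for each vertex v the set of bags containing v is connected in the bag tree. The decomposition is therefore valid. The largest bag has 5 vertices, so the width is 4.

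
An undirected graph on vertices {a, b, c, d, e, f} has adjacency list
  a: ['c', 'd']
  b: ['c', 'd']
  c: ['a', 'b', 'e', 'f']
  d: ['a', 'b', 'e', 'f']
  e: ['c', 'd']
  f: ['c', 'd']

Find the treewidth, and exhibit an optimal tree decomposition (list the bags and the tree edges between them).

Treewidth 2.
Bags: B1 = {a, c, d}  B2 = {c, d, e}  B3 = {b, c, d}  B4 = {c, d, f}
Tree: B1–B2, B2–B3, B3–B4

The largest bag has 3 vertices, giving width 2; this decomposition certifies tw(G) ≤ 2. Since a–d–e–c–a is a cycle in G, G is not acyclic. Forests are exactly the graphs of treewidth ≤ 1, so tw(G) ≥ 2. Hence tw(G) = 2 exactly.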